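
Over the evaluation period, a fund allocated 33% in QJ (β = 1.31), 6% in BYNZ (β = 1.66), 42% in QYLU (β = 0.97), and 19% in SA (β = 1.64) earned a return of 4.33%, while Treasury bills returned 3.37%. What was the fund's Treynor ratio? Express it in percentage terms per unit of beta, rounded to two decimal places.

0.77%

β_P = 0.33×1.31 + 0.06×1.66 + 0.42×0.97 + 0.19×1.64 = 1.2509
Treynor = (R_P − R_f) / β_P = (4.33% − 3.37%) / 1.2509 = 0.96% / 1.2509 = 0.77%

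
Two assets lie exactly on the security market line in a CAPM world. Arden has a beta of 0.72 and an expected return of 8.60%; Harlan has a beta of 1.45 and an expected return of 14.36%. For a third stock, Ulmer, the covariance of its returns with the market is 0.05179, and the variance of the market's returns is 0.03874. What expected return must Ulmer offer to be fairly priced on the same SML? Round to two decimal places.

13.47%

MRP = (14.36% − 8.60%) / (1.45 − 0.72) = 7.8904%
R_f = 8.60% − 0.72 × 7.8904% = 2.9189%
β_Ulmer = Cov / Var(R_m) = 0.05179 / 0.03874 = 1.3369
E(R_Ulmer) = R_f + β × MRP = 2.9189% + 1.3369 × 7.8904% = 13.47%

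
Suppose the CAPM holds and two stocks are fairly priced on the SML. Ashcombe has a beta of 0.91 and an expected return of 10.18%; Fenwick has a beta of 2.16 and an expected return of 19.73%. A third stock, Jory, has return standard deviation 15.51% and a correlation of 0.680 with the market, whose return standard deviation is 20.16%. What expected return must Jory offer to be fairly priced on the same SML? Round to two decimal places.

7.22%

MRP = (19.73% − 10.18%) / (2.16 − 0.91) = 7.6400%
R_f = 10.18% − 0.91 × 7.6400% = 3.2276%
β_Jory = ρ·σ_i/σ_m = 0.680 × 15.51 / 20.16 = 0.5232
E(R_Jory) = R_f + β × MRP = 3.2276% + 0.5232 × 7.6400% = 7.22%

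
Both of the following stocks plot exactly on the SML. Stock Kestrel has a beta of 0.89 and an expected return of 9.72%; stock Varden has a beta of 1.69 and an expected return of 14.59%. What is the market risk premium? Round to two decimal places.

6.09%

Both satisfy E(R) = R_f + β·MRP, so the slope of the SML is
MRP = (14.59% − 9.72%) / (1.69 − 0.89) = 4.87% / 0.80 = 6.0875%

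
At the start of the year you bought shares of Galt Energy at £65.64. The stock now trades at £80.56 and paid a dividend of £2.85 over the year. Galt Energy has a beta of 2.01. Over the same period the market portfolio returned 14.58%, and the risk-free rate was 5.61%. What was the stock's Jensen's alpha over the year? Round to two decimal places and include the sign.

Realised HPR = (P1 + D1 − P0) / P0 = (80.56 + 2.85 − 65.64) / 65.64 = 17.77 / 65.64 = 27.0719%
MRP = 14.58% − 5.61% = 8.97%
CAPM required = R_f + β·MRP = 5.61% + 2.01 × 8.97% = 23.6397%
α = realised − required = 27.0719% − 23.6397% = +3.43%

+3.43%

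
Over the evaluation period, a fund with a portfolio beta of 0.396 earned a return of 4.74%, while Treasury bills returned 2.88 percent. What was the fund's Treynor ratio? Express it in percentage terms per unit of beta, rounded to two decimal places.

Treynor = (R_P − R_f) / β_P = (4.74% − 2.88%) / 0.3960 = 1.86% / 0.3960 = 4.70%

4.70%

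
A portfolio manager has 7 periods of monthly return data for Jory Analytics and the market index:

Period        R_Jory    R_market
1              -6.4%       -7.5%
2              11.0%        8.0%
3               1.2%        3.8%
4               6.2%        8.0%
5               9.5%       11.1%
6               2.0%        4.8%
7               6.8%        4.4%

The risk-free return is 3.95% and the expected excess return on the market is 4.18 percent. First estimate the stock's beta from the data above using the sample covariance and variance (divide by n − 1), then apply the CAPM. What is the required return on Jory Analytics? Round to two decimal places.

Mean R_i = (-6.4 + 11.0 + 1.2 + 6.2 + 9.5 + 2.0 + 6.8) / 7 = 4.3286%
Mean R_m = (-7.5 + 8.0 + 3.8 + 8.0 + 11.1 + 4.8 + 4.4) / 7 = 4.6571%
Σ(R_i − R̄_i)(R_m − R̄_m) = 194.0186  ⇒  Cov = 194.0186 / 6 = 32.3364
Σ(R_m − R̄_m)² = 212.4771  ⇒  Var(R_m) = 212.4771 / 6 = 35.4129
β = Cov / Var(R_m) = 32.3364 / 35.4129 = 0.9131
E(R) = R_f + β × MRP = 3.95% + 0.9131 × 4.18% = 7.77%

7.77%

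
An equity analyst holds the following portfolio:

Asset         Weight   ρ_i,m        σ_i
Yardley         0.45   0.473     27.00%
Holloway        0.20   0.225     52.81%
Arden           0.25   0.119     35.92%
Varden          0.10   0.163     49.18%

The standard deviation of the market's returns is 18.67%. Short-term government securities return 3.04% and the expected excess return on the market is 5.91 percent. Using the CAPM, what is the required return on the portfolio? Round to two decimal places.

6.20%

β_Yardley = 0.473 × 27.00% / 18.67% = 0.6840
β_Holloway = 0.225 × 52.81% / 18.67% = 0.6364
β_Arden = 0.119 × 35.92% / 18.67% = 0.2289
β_Varden = 0.163 × 49.18% / 18.67% = 0.4294
β_P = Σ w_i β_i = 0.45×0.6840 + 0.20×0.6364 + 0.25×0.2289 + 0.10×0.4294 = 0.5352
E(R_P) = R_f + β_P × MRP = 3.04% + 0.5352 × 5.91% = 6.20%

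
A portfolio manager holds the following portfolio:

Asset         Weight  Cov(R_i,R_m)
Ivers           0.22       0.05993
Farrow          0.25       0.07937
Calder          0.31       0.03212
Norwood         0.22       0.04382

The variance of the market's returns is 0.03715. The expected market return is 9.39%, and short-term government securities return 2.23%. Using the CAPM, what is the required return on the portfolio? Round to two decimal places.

12.37%

β_Ivers = 0.05993 / 0.03715 = 1.6132
β_Farrow = 0.07937 / 0.03715 = 2.1365
β_Calder = 0.03212 / 0.03715 = 0.8646
β_Norwood = 0.04382 / 0.03715 = 1.1795
β_P = Σ w_i β_i = 0.22×1.6132 + 0.25×2.1365 + 0.31×0.8646 + 0.22×1.1795 = 1.4165
MRP = 9.39% − 2.23% = 7.16%
E(R_P) = R_f + β_P × MRP = 2.23% + 1.4165 × 7.16% = 12.37%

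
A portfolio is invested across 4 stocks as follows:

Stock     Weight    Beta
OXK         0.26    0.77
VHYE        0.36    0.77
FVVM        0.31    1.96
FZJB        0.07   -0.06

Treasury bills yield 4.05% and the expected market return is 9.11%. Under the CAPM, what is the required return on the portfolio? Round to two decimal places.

9.52%

β_P = Σ w_i β_i = 0.26×0.77 + 0.36×0.77 + 0.31×1.96 + 0.07×-0.06 = 1.0808
MRP = 9.11% − 4.05% = 5.06%
E(R_P) = R_f + β_P × MRP = 4.05% + 1.0808 × 5.06% = 9.52%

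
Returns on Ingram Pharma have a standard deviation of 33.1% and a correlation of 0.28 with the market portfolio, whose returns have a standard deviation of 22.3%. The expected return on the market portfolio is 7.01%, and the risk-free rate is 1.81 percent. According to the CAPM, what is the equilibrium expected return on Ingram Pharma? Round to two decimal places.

3.97%

β = ρ × σ_i / σ_m = 0.28 × 33.1% / 22.3% = 0.4156
MRP = 7.01% − 1.81% = 5.20%
E(R) = 1.81% + 0.4156 × 5.20% = 3.97%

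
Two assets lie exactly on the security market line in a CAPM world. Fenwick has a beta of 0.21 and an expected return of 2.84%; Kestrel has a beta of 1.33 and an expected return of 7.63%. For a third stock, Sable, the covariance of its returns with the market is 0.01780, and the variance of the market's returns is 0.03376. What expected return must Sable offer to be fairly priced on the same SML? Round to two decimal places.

MRP = (7.63% − 2.84%) / (1.33 − 0.21) = 4.2768%
R_f = 2.84% − 0.21 × 4.2768% = 1.9419%
β_Sable = Cov / Var(R_m) = 0.01780 / 0.03376 = 0.5273
E(R_Sable) = R_f + β × MRP = 1.9419% + 0.5273 × 4.2768% = 4.20%

4.20%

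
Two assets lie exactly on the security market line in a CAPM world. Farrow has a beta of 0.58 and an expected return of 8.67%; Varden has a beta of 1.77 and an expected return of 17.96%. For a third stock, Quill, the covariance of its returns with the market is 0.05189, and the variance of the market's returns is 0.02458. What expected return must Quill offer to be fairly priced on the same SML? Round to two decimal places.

MRP = (17.96% − 8.67%) / (1.77 − 0.58) = 7.8067%
R_f = 8.67% − 0.58 × 7.8067% = 4.1421%
β_Quill = Cov / Var(R_m) = 0.05189 / 0.02458 = 2.1111
E(R_Quill) = R_f + β × MRP = 4.1421% + 2.1111 × 7.8067% = 20.62%

20.62%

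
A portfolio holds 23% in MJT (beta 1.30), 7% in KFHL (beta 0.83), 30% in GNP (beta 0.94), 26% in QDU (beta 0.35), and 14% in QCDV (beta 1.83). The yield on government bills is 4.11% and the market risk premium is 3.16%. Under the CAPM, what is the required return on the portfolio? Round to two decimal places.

β_P = Σ w_i β_i = 0.23×1.30 + 0.07×0.83 + 0.30×0.94 + 0.26×0.35 + 0.14×1.83 = 0.9863
E(R_P) = R_f + β_P × MRP = 4.11% + 0.9863 × 3.16% = 7.23%

7.23%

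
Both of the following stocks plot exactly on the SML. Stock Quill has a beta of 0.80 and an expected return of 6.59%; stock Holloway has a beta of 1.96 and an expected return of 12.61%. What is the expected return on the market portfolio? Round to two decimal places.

7.63%

Both satisfy E(R) = R_f + β·MRP, so the slope of the SML is
MRP = (12.61% − 6.59%) / (1.96 − 0.80) = 6.02% / 1.16 = 5.1897%
R_f = E(R_Quill) − β_Quill·MRP = 6.59% − 0.80 × 5.1897% = 2.4382%
E(R_m) = R_f + MRP = 2.4382% + 5.1897% = 7.63%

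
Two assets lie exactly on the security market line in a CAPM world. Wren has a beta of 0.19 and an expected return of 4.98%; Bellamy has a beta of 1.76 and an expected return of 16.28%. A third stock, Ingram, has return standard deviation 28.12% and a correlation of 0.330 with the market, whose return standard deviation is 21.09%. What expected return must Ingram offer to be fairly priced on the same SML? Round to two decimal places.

6.78%

MRP = (16.28% − 4.98%) / (1.76 − 0.19) = 7.1975%
R_f = 4.98% − 0.19 × 7.1975% = 3.6125%
β_Ingram = ρ·σ_i/σ_m = 0.330 × 28.12 / 21.09 = 0.4400
E(R_Ingram) = R_f + β × MRP = 3.6125% + 0.4400 × 7.1975% = 6.78%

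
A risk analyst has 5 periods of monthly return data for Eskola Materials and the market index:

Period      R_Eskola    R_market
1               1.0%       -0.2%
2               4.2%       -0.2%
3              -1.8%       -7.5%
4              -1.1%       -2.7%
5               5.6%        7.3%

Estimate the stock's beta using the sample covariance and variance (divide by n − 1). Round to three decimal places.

Mean R_i = (1.0 + 4.2 − 1.8 − 1.1 + 5.6) / 5 = 1.5800%
Mean R_m = (-0.2 − 0.2 − 7.5 − 2.7 + 7.3) / 5 = -0.6600%
Σ(R_i − R̄_i)(R_m − R̄_m) = 61.5240  ⇒  Cov = 61.5240 / 4 = 15.3810
Σ(R_m − R̄_m)² = 114.7320  ⇒  Var(R_m) = 114.7320 / 4 = 28.6830
β = Cov / Var(R_m) = 15.3810 / 28.6830 = 0.5362

0.536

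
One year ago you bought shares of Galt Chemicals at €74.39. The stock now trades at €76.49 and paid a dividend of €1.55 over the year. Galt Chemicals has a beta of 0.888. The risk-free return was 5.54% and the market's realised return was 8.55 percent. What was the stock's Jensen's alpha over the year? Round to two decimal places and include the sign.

Realised HPR = (P1 + D1 − P0) / P0 = (76.49 + 1.55 − 74.39) / 74.39 = 3.65 / 74.39 = 4.9066%
MRP = 8.55% − 5.54% = 3.01%
CAPM required = R_f + β·MRP = 5.54% + 0.888 × 3.01% = 8.21288%
α = realised − required = 4.9066% − 8.21288% = -3.31%

-3.31%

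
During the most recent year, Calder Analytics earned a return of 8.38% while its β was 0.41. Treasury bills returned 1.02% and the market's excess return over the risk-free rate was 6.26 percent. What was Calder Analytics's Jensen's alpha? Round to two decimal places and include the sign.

+4.79%

CAPM benchmark = R_f + β(R_m − R_f) = 1.02% + 0.41 × 6.26% = 3.5866%
α = actual − benchmark = 8.38% − 3.5866% = +4.79%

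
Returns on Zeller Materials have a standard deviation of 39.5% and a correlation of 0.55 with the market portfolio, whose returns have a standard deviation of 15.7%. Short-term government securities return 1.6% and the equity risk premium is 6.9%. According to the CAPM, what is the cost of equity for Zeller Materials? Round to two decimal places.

β = ρ × σ_i / σ_m = 0.55 × 39.5% / 15.7% = 1.3838
E(R) = 1.6% + 1.3838 × 6.9% = 11.15%

11.15%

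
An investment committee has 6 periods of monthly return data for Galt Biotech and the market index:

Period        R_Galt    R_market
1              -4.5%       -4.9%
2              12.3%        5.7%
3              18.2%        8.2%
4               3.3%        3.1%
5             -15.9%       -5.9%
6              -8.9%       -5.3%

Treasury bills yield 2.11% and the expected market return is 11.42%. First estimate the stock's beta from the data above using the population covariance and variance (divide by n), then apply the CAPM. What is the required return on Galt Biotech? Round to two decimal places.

20.72%

Mean R_i = (-4.5 + 12.3 + 18.2 + 3.3 − 15.9 − 8.9) / 6 = 0.7500%
Mean R_m = (-4.9 + 5.7 + 8.2 + 3.1 − 5.9 − 5.3) / 6 = 0.1500%
Σ(R_i − R̄_i)(R_m − R̄_m) = 391.9350  ⇒  Cov = 391.9350 / 6 = 65.3225
Σ(R_m − R̄_m)² = 196.1150  ⇒  Var(R_m) = 196.1150 / 6 = 32.6858
β = Cov / Var(R_m) = 65.3225 / 32.6858 = 1.9985
MRP = 11.42% − 2.11% = 9.31%
E(R) = R_f + β × MRP = 2.11% + 1.9985 × 9.31% = 20.72%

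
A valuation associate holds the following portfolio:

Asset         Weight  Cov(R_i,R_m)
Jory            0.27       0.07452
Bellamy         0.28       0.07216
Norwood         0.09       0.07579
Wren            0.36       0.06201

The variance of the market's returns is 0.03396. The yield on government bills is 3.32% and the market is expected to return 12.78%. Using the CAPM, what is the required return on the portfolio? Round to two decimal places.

β_Jory = 0.07452 / 0.03396 = 2.1943
β_Bellamy = 0.07216 / 0.03396 = 2.1249
β_Norwood = 0.07579 / 0.03396 = 2.2317
β_Wren = 0.06201 / 0.03396 = 1.8260
β_P = Σ w_i β_i = 0.27×2.1943 + 0.28×2.1249 + 0.09×2.2317 + 0.36×1.8260 = 2.0456
MRP = 12.78% − 3.32% = 9.46%
E(R_P) = R_f + β_P × MRP = 3.32% + 2.0456 × 9.46% = 22.67%

22.67%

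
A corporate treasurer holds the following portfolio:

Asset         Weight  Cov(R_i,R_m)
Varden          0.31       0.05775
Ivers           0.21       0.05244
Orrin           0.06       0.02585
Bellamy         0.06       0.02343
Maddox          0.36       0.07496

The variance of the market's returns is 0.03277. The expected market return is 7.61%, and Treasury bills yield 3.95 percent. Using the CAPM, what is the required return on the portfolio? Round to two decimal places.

β_Varden = 0.05775 / 0.03277 = 1.7623
β_Ivers = 0.05244 / 0.03277 = 1.6002
β_Orrin = 0.02585 / 0.03277 = 0.7888
β_Bellamy = 0.02343 / 0.03277 = 0.7150
β_Maddox = 0.07496 / 0.03277 = 2.2875
β_P = Σ w_i β_i = 0.31×1.7623 + 0.21×1.6002 + 0.06×0.7888 + 0.06×0.7150 + 0.36×2.2875 = 1.7961
MRP = 7.61% − 3.95% = 3.66%
E(R_P) = R_f + β_P × MRP = 3.95% + 1.7961 × 3.66% = 10.52%

10.52%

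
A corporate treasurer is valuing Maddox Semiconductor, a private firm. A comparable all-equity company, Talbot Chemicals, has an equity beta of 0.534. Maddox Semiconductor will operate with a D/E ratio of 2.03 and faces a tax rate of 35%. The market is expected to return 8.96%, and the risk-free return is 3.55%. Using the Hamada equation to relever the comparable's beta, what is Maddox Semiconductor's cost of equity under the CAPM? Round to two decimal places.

10.25%

β_L = β_U × [1 + (1 − t)(D/E)] = 0.534 × [1 + (1 − 0.35) × 2.03]
    = 0.534 × [1 + 0.65 × 2.03] = 0.534 × 2.3195 = 1.2386
MRP = 8.96% − 3.55% = 5.41%
E(R) = R_f + β_L × MRP = 3.55% + 1.2386 × 5.41% = 10.25%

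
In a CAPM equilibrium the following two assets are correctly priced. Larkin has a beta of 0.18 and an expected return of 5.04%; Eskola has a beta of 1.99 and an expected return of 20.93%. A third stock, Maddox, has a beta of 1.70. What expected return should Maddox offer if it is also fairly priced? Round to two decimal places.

MRP (SML slope) = (20.93% − 5.04%) / (1.99 − 0.18) = 15.89% / 1.81 = 8.7790%
R_f (intercept) = 5.04% − 0.18 × 8.7790% = 3.4598%
E(R_Maddox) = R_f + β × MRP = 3.4598% + 1.70 × 8.7790% = 18.38%

18.38%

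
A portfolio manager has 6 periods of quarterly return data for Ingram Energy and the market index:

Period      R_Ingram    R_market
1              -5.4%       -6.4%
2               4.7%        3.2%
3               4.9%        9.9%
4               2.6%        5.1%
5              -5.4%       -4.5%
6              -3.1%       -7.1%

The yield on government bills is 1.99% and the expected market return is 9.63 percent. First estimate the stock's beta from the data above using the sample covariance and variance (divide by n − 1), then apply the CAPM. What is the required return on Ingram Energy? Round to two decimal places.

Mean R_i = (-5.4 + 4.7 + 4.9 + 2.6 − 5.4 − 3.1) / 6 = -0.2833%
Mean R_m = (-6.4 + 3.2 + 9.9 + 5.1 − 4.5 − 7.1) / 6 = 0.0333%
Σ(R_i − R̄_i)(R_m − R̄_m) = 157.7367  ⇒  Cov = 157.7367 / 5 = 31.5473
Σ(R_m − R̄_m)² = 245.8733  ⇒  Var(R_m) = 245.8733 / 5 = 49.1747
β = Cov / Var(R_m) = 31.5473 / 49.1747 = 0.6415
MRP = 9.63% − 1.99% = 7.64%
E(R) = R_f + β × MRP = 1.99% + 0.6415 × 7.64% = 6.89%

6.89%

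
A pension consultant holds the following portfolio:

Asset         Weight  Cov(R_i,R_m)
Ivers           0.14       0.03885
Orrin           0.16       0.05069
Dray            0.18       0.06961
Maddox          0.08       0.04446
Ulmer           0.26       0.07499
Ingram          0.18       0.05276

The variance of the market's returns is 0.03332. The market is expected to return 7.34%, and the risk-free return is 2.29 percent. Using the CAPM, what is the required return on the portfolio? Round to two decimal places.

11.18%

β_Ivers = 0.03885 / 0.03332 = 1.1660
β_Orrin = 0.05069 / 0.03332 = 1.5213
β_Dray = 0.06961 / 0.03332 = 2.0891
β_Maddox = 0.04446 / 0.03332 = 1.3343
β_Ulmer = 0.07499 / 0.03332 = 2.2506
β_Ingram = 0.05276 / 0.03332 = 1.5834
β_P = Σ w_i β_i = 0.14×1.1660 + 0.16×1.5213 + 0.18×2.0891 + 0.08×1.3343 + 0.26×2.2506 + 0.18×1.5834 = 1.7596
MRP = 7.34% − 2.29% = 5.05%
E(R_P) = R_f + β_P × MRP = 2.29% + 1.7596 × 5.05% = 11.18%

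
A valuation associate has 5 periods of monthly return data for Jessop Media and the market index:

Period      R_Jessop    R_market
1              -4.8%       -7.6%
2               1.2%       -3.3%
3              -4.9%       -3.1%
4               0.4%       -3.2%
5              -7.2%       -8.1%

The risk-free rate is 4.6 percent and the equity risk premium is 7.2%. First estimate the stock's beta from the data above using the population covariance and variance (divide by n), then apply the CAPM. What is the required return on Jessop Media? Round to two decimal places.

12.14%

Mean R_i = (-4.8 + 1.2 − 4.9 + 0.4 − 7.2) / 5 = -3.0600%
Mean R_m = (-7.6 − 3.3 − 3.1 − 3.2 − 8.1) / 5 = -5.0600%
Σ(R_i − R̄_i)(R_m − R̄_m) = 27.3320  ⇒  Cov = 27.3320 / 5 = 5.4664
Σ(R_m − R̄_m)² = 26.0920  ⇒  Var(R_m) = 26.0920 / 5 = 5.2184
β = Cov / Var(R_m) = 5.4664 / 5.2184 = 1.0475
E(R) = R_f + β × MRP = 4.6% + 1.0475 × 7.2% = 12.14%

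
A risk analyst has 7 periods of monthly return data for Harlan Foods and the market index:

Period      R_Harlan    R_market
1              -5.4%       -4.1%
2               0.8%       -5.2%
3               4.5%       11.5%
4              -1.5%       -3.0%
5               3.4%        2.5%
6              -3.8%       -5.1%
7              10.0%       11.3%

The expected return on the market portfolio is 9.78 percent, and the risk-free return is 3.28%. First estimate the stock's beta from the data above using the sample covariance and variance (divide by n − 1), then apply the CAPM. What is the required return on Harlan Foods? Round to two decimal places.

Mean R_i = (-5.4 + 0.8 + 4.5 − 1.5 + 3.4 − 3.8 + 10.0) / 7 = 1.1429%
Mean R_m = (-4.1 − 5.2 + 11.5 − 3.0 + 2.5 − 5.1 + 11.3) / 7 = 1.1286%
Σ(R_i − R̄_i)(R_m − R̄_m) = 206.0814  ⇒  Cov = 206.0814 / 6 = 34.3469
Σ(R_m − R̄_m)² = 336.1343  ⇒  Var(R_m) = 336.1343 / 6 = 56.0224
β = Cov / Var(R_m) = 34.3469 / 56.0224 = 0.6131
MRP = 9.78% − 3.28% = 6.50%
E(R) = R_f + β × MRP = 3.28% + 0.6131 × 6.50% = 7.27%

7.27%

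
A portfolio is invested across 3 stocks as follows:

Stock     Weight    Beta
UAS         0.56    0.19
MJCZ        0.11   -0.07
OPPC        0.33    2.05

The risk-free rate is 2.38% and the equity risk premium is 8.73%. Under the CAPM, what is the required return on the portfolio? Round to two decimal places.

β_P = Σ w_i β_i = 0.56×0.19 + 0.11×-0.07 + 0.33×2.05 = 0.7752
E(R_P) = R_f + β_P × MRP = 2.38% + 0.7752 × 8.73% = 9.15%

9.15%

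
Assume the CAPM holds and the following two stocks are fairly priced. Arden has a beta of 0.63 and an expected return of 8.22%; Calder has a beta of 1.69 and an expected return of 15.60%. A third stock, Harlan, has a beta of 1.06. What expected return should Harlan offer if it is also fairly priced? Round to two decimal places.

MRP (SML slope) = (15.60% − 8.22%) / (1.69 − 0.63) = 7.38% / 1.06 = 6.9623%
R_f (intercept) = 8.22% − 0.63 × 6.9623% = 3.8338%
E(R_Harlan) = R_f + β × MRP = 3.8338% + 1.06 × 6.9623% = 11.21%

11.21%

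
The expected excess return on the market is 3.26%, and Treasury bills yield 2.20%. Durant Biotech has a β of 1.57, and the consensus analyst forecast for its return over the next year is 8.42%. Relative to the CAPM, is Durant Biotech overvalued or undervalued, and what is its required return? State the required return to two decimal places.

Required return = R_f + β·MRP = 2.20% + 1.57 × 3.26% = 7.32%
Forecast 8.42% > required 7.32% → the stock plots above the SML → undervalued.

Undervalued; required return 7.32%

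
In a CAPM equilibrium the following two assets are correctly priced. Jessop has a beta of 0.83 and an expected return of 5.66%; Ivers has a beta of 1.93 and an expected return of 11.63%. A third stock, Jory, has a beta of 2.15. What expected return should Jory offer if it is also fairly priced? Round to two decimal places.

MRP (SML slope) = (11.63% − 5.66%) / (1.93 − 0.83) = 5.97% / 1.10 = 5.4273%
R_f (intercept) = 5.66% − 0.83 × 5.4273% = 1.1553%
E(R_Jory) = R_f + β × MRP = 1.1553% + 2.15 × 5.4273% = 12.82%

12.82%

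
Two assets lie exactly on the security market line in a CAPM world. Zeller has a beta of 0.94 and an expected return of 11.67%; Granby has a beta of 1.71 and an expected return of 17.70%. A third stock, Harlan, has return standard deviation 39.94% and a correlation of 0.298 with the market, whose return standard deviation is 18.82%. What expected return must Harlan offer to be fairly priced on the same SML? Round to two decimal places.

MRP = (17.70% − 11.67%) / (1.71 − 0.94) = 7.8312%
R_f = 11.67% − 0.94 × 7.8312% = 4.3087%
β_Harlan = ρ·σ_i/σ_m = 0.298 × 39.94 / 18.82 = 0.6324
E(R_Harlan) = R_f + β × MRP = 4.3087% + 0.6324 × 7.8312% = 9.26%

9.26%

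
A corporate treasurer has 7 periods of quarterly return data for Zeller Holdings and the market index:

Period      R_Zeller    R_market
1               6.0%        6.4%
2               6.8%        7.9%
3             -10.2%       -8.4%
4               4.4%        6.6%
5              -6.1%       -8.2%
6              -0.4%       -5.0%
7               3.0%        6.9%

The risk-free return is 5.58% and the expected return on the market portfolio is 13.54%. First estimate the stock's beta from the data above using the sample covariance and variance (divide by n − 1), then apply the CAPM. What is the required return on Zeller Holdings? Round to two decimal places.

11.83%

Mean R_i = (6.0 + 6.8 − 10.2 + 4.4 − 6.1 − 0.4 + 3.0) / 7 = 0.5000%
Mean R_m = (6.4 + 7.9 − 8.4 + 6.6 − 8.2 − 5.0 + 6.9) / 7 = 0.8857%
Σ(R_i − R̄_i)(R_m − R̄_m) = 276.4600  ⇒  Cov = 276.4600 / 6 = 46.0767
Σ(R_m − R̄_m)² = 351.8486  ⇒  Var(R_m) = 351.8486 / 6 = 58.6414
β = Cov / Var(R_m) = 46.0767 / 58.6414 = 0.7857
MRP = 13.54% − 5.58% = 7.96%
E(R) = R_f + β × MRP = 5.58% + 0.7857 × 7.96% = 11.83%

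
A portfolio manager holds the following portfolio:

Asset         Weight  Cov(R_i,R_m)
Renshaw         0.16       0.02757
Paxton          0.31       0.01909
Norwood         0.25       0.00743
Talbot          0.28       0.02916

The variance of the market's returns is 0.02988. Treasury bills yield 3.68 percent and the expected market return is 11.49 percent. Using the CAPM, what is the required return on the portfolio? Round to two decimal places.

9.00%

β_Renshaw = 0.02757 / 0.02988 = 0.9227
β_Paxton = 0.01909 / 0.02988 = 0.6389
β_Norwood = 0.00743 / 0.02988 = 0.2487
β_Talbot = 0.02916 / 0.02988 = 0.9759
β_P = Σ w_i β_i = 0.16×0.9227 + 0.31×0.6389 + 0.25×0.2487 + 0.28×0.9759 = 0.6811
MRP = 11.49% − 3.68% = 7.81%
E(R_P) = R_f + β_P × MRP = 3.68% + 0.6811 × 7.81% = 9.00%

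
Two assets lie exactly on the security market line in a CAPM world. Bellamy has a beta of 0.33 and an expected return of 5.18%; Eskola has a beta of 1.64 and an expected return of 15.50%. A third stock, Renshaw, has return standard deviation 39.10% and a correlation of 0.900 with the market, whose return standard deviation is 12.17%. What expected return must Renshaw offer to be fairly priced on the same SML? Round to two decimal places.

25.36%

MRP = (15.50% − 5.18%) / (1.64 − 0.33) = 7.8779%
R_f = 5.18% − 0.33 × 7.8779% = 2.5803%
β_Renshaw = ρ·σ_i/σ_m = 0.900 × 39.10 / 12.17 = 2.8915
E(R_Renshaw) = R_f + β × MRP = 2.5803% + 2.8915 × 7.8779% = 25.36%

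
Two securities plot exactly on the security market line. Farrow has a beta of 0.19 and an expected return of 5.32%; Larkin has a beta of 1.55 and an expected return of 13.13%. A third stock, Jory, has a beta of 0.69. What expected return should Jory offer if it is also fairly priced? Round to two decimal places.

MRP (SML slope) = (13.13% − 5.32%) / (1.55 − 0.19) = 7.81% / 1.36 = 5.7426%
R_f (intercept) = 5.32% − 0.19 × 5.7426% = 4.2289%
E(R_Jory) = R_f + β × MRP = 4.2289% + 0.69 × 5.7426% = 8.19%

8.19%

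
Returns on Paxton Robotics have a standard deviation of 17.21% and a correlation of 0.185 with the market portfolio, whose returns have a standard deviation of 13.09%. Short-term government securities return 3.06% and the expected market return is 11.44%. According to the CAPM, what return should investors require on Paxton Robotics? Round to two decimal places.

5.10%

β = ρ × σ_i / σ_m = 0.185 × 17.21% / 13.09% = 0.2432
MRP = 11.44% − 3.06% = 8.38%
E(R) = 3.06% + 0.2432 × 8.38% = 5.10%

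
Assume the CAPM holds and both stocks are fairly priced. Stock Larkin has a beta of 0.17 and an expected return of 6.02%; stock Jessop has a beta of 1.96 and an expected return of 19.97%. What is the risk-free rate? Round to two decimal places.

Both satisfy E(R) = R_f + β·MRP, so the slope of the SML is
MRP = (19.97% − 6.02%) / (1.96 − 0.17) = 13.95% / 1.79 = 7.7933%
R_f = E(R_Larkin) − β_Larkin·MRP = 6.02% − 0.17 × 7.7933% = 4.6951%

4.70%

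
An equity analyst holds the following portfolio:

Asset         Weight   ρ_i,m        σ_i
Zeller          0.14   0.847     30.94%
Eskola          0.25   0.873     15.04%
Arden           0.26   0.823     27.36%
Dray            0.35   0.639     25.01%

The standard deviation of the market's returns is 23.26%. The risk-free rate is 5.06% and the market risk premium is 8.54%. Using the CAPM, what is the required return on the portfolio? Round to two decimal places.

11.82%

β_Zeller = 0.847 × 30.94% / 23.26% = 1.1267
β_Eskola = 0.873 × 15.04% / 23.26% = 0.5645
β_Arden = 0.823 × 27.36% / 23.26% = 0.9681
β_Dray = 0.639 × 25.01% / 23.26% = 0.6871
β_P = Σ w_i β_i = 0.14×1.1267 + 0.25×0.5645 + 0.26×0.9681 + 0.35×0.6871 = 0.7911
E(R_P) = R_f + β_P × MRP = 5.06% + 0.7911 × 8.54% = 11.82%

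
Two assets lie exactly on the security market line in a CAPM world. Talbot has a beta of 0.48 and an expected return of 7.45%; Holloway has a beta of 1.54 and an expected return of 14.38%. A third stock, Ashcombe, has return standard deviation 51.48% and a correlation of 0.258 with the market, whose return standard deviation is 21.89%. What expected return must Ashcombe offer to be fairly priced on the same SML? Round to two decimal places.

MRP = (14.38% − 7.45%) / (1.54 − 0.48) = 6.5377%
R_f = 7.45% − 0.48 × 6.5377% = 4.3119%
β_Ashcombe = ρ·σ_i/σ_m = 0.258 × 51.48 / 21.89 = 0.6068
E(R_Ashcombe) = R_f + β × MRP = 4.3119% + 0.6068 × 6.5377% = 8.28%

8.28%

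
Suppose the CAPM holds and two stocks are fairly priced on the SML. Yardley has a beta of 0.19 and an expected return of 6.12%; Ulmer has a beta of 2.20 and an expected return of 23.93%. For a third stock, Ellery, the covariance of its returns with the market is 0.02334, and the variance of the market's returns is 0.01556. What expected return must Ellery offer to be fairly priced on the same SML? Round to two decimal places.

MRP = (23.93% − 6.12%) / (2.20 − 0.19) = 8.8607%
R_f = 6.12% − 0.19 × 8.8607% = 4.4365%
β_Ellery = Cov / Var(R_m) = 0.02334 / 0.01556 = 1.5000
E(R_Ellery) = R_f + β × MRP = 4.4365% + 1.5000 × 8.8607% = 17.73%

17.73%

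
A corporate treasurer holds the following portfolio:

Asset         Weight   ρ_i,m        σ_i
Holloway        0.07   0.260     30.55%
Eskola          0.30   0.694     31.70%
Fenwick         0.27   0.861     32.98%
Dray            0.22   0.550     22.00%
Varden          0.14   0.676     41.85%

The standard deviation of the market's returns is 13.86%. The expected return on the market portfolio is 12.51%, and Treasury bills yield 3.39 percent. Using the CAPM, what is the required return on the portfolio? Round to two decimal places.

17.50%

β_Holloway = 0.260 × 30.55% / 13.86% = 0.5731
β_Eskola = 0.694 × 31.70% / 13.86% = 1.5873
β_Fenwick = 0.861 × 32.98% / 13.86% = 2.0488
β_Dray = 0.550 × 22.00% / 13.86% = 0.8730
β_Varden = 0.676 × 41.85% / 13.86% = 2.0412
β_P = Σ w_i β_i = 0.07×0.5731 + 0.30×1.5873 + 0.27×2.0488 + 0.22×0.8730 + 0.14×2.0412 = 1.5473
MRP = 12.51% − 3.39% = 9.12%
E(R_P) = R_f + β_P × MRP = 3.39% + 1.5473 × 9.12% = 17.50%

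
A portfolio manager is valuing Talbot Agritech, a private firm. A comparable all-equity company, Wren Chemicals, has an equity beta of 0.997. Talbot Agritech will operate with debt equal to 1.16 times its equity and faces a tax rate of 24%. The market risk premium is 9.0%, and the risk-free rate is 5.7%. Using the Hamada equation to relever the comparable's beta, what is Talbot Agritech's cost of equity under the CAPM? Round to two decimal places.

β_L = β_U × [1 + (1 − t)(D/E)] = 0.997 × [1 + (1 − 0.24) × 1.16]
    = 0.997 × [1 + 0.76 × 1.16] = 0.997 × 1.8816 = 1.8760
E(R) = R_f + β_L × MRP = 5.7% + 1.8760 × 9.0% = 22.58%

22.58%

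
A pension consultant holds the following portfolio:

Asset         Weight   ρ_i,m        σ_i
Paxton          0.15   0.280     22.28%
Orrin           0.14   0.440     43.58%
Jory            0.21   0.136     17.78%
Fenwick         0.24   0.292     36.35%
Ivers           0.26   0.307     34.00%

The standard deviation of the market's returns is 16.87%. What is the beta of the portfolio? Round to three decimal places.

β_Paxton = 0.280 × 22.28% / 16.87% = 0.3698
β_Orrin = 0.440 × 43.58% / 16.87% = 1.1366
β_Jory = 0.136 × 17.78% / 16.87% = 0.1433
β_Fenwick = 0.292 × 36.35% / 16.87% = 0.6292
β_Ivers = 0.307 × 34.00% / 16.87% = 0.6187
β_P = Σ w_i β_i = 0.15×0.3698 + 0.14×1.1366 + 0.21×0.1433 + 0.24×0.6292 + 0.26×0.6187 = 0.5566

0.557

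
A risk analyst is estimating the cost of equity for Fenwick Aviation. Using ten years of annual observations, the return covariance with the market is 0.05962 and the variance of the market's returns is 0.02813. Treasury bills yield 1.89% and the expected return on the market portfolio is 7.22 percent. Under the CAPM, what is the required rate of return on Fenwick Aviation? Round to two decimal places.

13.19%

β = Cov(R_i, R_m) / Var(R_m) = 0.05962 / 0.02813 = 2.1194
MRP = 7.22% − 1.89% = 5.33%
E(R) = R_f + β × MRP = 1.89% + 2.1194 × 5.33% = 13.19%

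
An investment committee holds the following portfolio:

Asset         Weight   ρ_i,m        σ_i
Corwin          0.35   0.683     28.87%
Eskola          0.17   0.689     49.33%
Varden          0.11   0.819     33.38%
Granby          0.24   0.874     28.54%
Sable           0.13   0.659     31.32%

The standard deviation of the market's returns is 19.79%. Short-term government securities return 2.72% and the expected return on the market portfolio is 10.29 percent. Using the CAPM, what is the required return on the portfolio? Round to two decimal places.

12.04%

β_Corwin = 0.683 × 28.87% / 19.79% = 0.9964
β_Eskola = 0.689 × 49.33% / 19.79% = 1.7175
β_Varden = 0.819 × 33.38% / 19.79% = 1.3814
β_Granby = 0.874 × 28.54% / 19.79% = 1.2604
β_Sable = 0.659 × 31.32% / 19.79% = 1.0429
β_P = Σ w_i β_i = 0.35×0.9964 + 0.17×1.7175 + 0.11×1.3814 + 0.24×1.2604 + 0.13×1.0429 = 1.2307
MRP = 10.29% − 2.72% = 7.57%
E(R_P) = R_f + β_P × MRP = 2.72% + 1.2307 × 7.57% = 12.04%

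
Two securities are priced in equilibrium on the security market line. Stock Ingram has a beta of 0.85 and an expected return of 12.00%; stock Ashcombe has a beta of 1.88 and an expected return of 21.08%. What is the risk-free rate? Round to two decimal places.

4.51%

Both satisfy E(R) = R_f + β·MRP, so the slope of the SML is
MRP = (21.08% − 12.00%) / (1.88 − 0.85) = 9.08% / 1.03 = 8.8155%
R_f = E(R_Ingram) − β_Ingram·MRP = 12.00% − 0.85 × 8.8155% = 4.5068%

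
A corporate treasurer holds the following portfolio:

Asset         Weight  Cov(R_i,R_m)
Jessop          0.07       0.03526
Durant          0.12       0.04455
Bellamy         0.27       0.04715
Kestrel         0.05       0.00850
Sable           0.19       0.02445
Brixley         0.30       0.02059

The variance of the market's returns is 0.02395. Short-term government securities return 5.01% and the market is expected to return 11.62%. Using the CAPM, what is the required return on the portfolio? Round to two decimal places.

β_Jessop = 0.03526 / 0.02395 = 1.4722
β_Durant = 0.04455 / 0.02395 = 1.8601
β_Bellamy = 0.04715 / 0.02395 = 1.9687
β_Kestrel = 0.00850 / 0.02395 = 0.3549
β_Sable = 0.02445 / 0.02395 = 1.0209
β_Brixley = 0.02059 / 0.02395 = 0.8597
β_P = Σ w_i β_i = 0.07×1.4722 + 0.12×1.8601 + 0.27×1.9687 + 0.05×0.3549 + 0.19×1.0209 + 0.30×0.8597 = 1.3274
MRP = 11.62% − 5.01% = 6.61%
E(R_P) = R_f + β_P × MRP = 5.01% + 1.3274 × 6.61% = 13.78%

13.78%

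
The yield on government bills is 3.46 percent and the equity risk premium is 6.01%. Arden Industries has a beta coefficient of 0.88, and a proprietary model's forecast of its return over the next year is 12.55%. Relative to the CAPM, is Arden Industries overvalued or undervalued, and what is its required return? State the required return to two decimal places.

Required return = R_f + β·MRP = 3.46% + 0.88 × 6.01% = 8.75%
Forecast 12.55% > required 8.75% → the stock plots above the SML → undervalued.

Undervalued; required return 8.75%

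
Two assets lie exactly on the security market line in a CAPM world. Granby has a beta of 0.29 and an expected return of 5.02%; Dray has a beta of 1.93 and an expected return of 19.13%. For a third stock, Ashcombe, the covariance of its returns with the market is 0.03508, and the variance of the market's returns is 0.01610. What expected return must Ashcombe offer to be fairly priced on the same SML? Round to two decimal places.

MRP = (19.13% − 5.02%) / (1.93 − 0.29) = 8.6037%
R_f = 5.02% − 0.29 × 8.6037% = 2.5249%
β_Ashcombe = Cov / Var(R_m) = 0.03508 / 0.01610 = 2.1789
E(R_Ashcombe) = R_f + β × MRP = 2.5249% + 2.1789 × 8.6037% = 21.27%

21.27%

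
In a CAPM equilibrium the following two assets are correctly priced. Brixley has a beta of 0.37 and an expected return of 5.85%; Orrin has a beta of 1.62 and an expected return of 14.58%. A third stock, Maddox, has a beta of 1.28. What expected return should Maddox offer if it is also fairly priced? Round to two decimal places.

12.21%

MRP (SML slope) = (14.58% − 5.85%) / (1.62 − 0.37) = 8.73% / 1.25 = 6.9840%
R_f (intercept) = 5.85% − 0.37 × 6.9840% = 3.2659%
E(R_Maddox) = R_f + β × MRP = 3.2659% + 1.28 × 6.9840% = 12.21%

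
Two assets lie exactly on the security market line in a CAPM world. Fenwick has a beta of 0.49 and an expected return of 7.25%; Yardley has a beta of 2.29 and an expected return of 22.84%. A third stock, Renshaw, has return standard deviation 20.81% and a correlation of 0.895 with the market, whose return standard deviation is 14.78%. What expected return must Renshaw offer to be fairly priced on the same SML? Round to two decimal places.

13.92%

MRP = (22.84% − 7.25%) / (2.29 − 0.49) = 8.6611%
R_f = 7.25% − 0.49 × 8.6611% = 3.0061%
β_Renshaw = ρ·σ_i/σ_m = 0.895 × 20.81 / 14.78 = 1.2601
E(R_Renshaw) = R_f + β × MRP = 3.0061% + 1.2601 × 8.6611% = 13.92%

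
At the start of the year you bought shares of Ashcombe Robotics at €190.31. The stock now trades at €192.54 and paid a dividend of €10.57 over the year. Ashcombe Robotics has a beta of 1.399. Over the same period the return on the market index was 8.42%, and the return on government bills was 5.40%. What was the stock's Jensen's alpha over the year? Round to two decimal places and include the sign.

-2.90%

Realised HPR = (P1 + D1 − P0) / P0 = (192.54 + 10.57 − 190.31) / 190.31 = 12.80 / 190.31 = 6.7259%
MRP = 8.42% − 5.40% = 3.02%
CAPM required = R_f + β·MRP = 5.40% + 1.399 × 3.02% = 9.62498%
α = realised − required = 6.7259% − 9.62498% = -2.90%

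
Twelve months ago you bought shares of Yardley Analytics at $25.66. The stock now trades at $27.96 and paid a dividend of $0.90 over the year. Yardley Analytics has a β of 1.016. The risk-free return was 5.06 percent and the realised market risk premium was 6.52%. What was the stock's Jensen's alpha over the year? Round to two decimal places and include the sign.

Realised HPR = (P1 + D1 − P0) / P0 = (27.96 + 0.90 − 25.66) / 25.66 = 3.20 / 25.66 = 12.4708%
CAPM required = R_f + β·MRP = 5.06% + 1.016 × 6.52% = 11.68432%
α = realised − required = 12.4708% − 11.68432% = +0.79%

+0.79%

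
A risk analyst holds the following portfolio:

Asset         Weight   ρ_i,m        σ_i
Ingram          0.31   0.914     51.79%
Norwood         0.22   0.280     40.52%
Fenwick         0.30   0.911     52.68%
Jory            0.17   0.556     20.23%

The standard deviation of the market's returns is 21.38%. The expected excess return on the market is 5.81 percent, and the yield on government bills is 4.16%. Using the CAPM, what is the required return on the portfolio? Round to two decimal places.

13.26%

β_Ingram = 0.914 × 51.79% / 21.38% = 2.2140
β_Norwood = 0.280 × 40.52% / 21.38% = 0.5307
β_Fenwick = 0.911 × 52.68% / 21.38% = 2.2447
β_Jory = 0.556 × 20.23% / 21.38% = 0.5261
β_P = Σ w_i β_i = 0.31×2.2140 + 0.22×0.5307 + 0.30×2.2447 + 0.17×0.5261 = 1.5659
E(R_P) = R_f + β_P × MRP = 4.16% + 1.5659 × 5.81% = 13.26%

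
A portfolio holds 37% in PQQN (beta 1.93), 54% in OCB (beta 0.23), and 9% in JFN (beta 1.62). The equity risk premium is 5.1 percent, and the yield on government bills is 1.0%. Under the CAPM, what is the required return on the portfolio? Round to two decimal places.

6.02%

β_P = Σ w_i β_i = 0.37×1.93 + 0.54×0.23 + 0.09×1.62 = 0.9841
E(R_P) = R_f + β_P × MRP = 1.0% + 0.9841 × 5.1% = 6.02%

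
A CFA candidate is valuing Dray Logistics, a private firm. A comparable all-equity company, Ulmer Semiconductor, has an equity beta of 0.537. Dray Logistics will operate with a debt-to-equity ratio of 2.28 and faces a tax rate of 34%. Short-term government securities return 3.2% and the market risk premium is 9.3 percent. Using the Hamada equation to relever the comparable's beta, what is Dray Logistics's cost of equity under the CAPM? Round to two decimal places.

β_L = β_U × [1 + (1 − t)(D/E)] = 0.537 × [1 + (1 − 0.34) × 2.28]
    = 0.537 × [1 + 0.66 × 2.28] = 0.537 × 2.5048 = 1.3451
E(R) = R_f + β_L × MRP = 3.2% + 1.3451 × 9.3% = 15.71%

15.71%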